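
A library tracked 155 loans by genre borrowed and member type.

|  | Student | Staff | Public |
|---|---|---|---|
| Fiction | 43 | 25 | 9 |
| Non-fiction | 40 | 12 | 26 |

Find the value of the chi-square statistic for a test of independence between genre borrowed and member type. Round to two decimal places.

Row totals: 77, 78. Column totals: 83, 37, 35. Grand total N = 155.
Expected counts (row total × column total / N):
  Fiction, Student: 77×83/155 = 41.232
  Fiction, Staff: 77×37/155 = 18.381
  Fiction, Public: 77×35/155 = 17.387
  Non-fiction, Student: 78×83/155 = 41.768
  Non-fiction, Staff: 78×37/155 = 18.619
  Non-fiction, Public: 78×35/155 = 17.613
Contributions (O − E)²/E:
  (43 − 41.232)²/41.232 = 0.0758
  (25 − 18.381)²/18.381 = 2.3835
  (9 − 17.387)²/17.387 = 4.0457
  (40 − 41.768)²/41.768 = 0.0748
  (12 − 18.619)²/18.619 = 2.3530
  (26 − 17.613)²/17.613 = 3.9937
χ² = 0.0758 + 2.3835 + 4.0457 + 0.0748 + 2.3530 + 3.9937 = 12.93

12.93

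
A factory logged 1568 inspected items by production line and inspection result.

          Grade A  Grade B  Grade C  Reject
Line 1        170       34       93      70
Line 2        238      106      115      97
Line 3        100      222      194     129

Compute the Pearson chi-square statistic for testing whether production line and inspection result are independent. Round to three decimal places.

Row totals: 367, 556, 645. Column totals: 508, 362, 402, 296. Grand total N = 1568.
Expected counts (row total × column total / N):
  Line 1, Grade A: 367×508/1568 = 118.9005
  Line 1, Grade B: 367×362/1568 = 84.7283
  Line 1, Grade C: 367×402/1568 = 94.0906
  Line 1, Reject: 367×296/1568 = 69.2806
  Line 2, Grade A: 556×508/1568 = 180.1327
  Line 2, Grade B: 556×362/1568 = 128.3622
  Line 2, Grade C: 556×402/1568 = 142.5459
  Line 2, Reject: 556×296/1568 = 104.9592
  Line 3, Grade A: 645×508/1568 = 208.9668
  Line 3, Grade B: 645×362/1568 = 148.9094
  Line 3, Grade C: 645×402/1568 = 165.3635
  Line 3, Reject: 645×296/1568 = 121.7602
Contributions (O − E)²/E:
  (170 − 118.9005)²/118.9005 = 21.9609
  (34 − 84.7283)²/84.7283 = 30.3719
  (93 − 94.0906)²/94.0906 = 0.0126
  (70 − 69.2806)²/69.2806 = 0.0075
  (238 − 180.1327)²/180.1327 = 18.5898
  (106 − 128.3622)²/128.3622 = 3.8958
  (115 − 142.5459)²/142.5459 = 5.3230
  (97 − 104.9592)²/104.9592 = 0.6036
  (100 − 208.9668)²/208.9668 = 56.8213
  (222 − 148.9094)²/148.9094 = 35.8757
  (194 − 165.3635)²/165.3635 = 4.9591
  (129 − 121.7602)²/121.7602 = 0.4305
χ² = 21.9609 + 30.3719 + 0.0126 + 0.0075 + 18.5898 + 3.8958 + 5.3230 + 0.6036 + 56.8213 + 35.8757 + 4.9591 + 0.4305 = 178.852

178.852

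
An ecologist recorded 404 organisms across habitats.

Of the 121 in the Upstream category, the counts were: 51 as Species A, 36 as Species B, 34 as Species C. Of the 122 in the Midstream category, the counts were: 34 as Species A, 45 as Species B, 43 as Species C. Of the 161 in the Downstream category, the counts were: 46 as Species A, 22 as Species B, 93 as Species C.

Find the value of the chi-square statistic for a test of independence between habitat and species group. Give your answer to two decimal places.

37.34

Row totals: 121, 122, 161. Column totals: 131, 103, 170. Grand total N = 404.
Expected counts (row total × column total / N):
  Upstream, Species A: 121×131/404 = 39.235
  Upstream, Species B: 121×103/404 = 30.849
  Upstream, Species C: 121×170/404 = 50.916
  Midstream, Species A: 122×131/404 = 39.559
  Midstream, Species B: 122×103/404 = 31.104
  Midstream, Species C: 122×170/404 = 51.337
  Downstream, Species A: 161×131/404 = 52.205
  Downstream, Species B: 161×103/404 = 41.047
  Downstream, Species C: 161×170/404 = 67.748
Contributions (O − E)²/E:
  (51 − 39.235)²/39.235 = 3.5279
  (36 − 30.849)²/30.849 = 0.8601
  (34 − 50.916)²/50.916 = 5.6201
  (34 − 39.559)²/39.559 = 0.7812
  (45 − 31.104)²/31.104 = 6.2082
  (43 − 51.337)²/51.337 = 1.3539
  (46 − 52.205)²/52.205 = 0.7375
  (22 − 41.047)²/41.047 = 8.8384
  (93 − 67.748)²/67.748 = 9.4123
χ² = 3.5279 + 0.8601 + 5.6201 + 0.7812 + 6.2082 + 1.3539 + 0.7375 + 8.8384 + 9.4123 = 37.34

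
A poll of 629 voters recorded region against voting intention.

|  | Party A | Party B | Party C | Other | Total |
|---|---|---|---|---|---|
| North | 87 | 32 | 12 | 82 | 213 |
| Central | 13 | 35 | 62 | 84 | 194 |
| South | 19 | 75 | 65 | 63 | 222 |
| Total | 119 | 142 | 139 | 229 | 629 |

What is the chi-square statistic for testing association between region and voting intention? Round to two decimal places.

Grand total N = 629.
Expected counts (row total × column total / N):
  North, Party A: 213×119/629 = 40.297
  North, Party B: 213×142/629 = 48.086
  North, Party C: 213×139/629 = 47.070
  North, Other: 213×229/629 = 77.547
  Central, Party A: 194×119/629 = 36.703
  Central, Party B: 194×142/629 = 43.797
  Central, Party C: 194×139/629 = 42.871
  Central, Other: 194×229/629 = 70.630
  South, Party A: 222×119/629 = 42.000
  South, Party B: 222×142/629 = 50.118
  South, Party C: 222×139/629 = 49.059
  South, Other: 222×229/629 = 80.824
Contributions (O − E)²/E:
  (87 − 40.297)²/40.297 = 54.1274
  (32 − 48.086)²/48.086 = 5.3812
  (12 − 47.070)²/47.070 = 26.1293
  (82 − 77.547)²/77.547 = 0.2557
  (13 − 36.703)²/36.703 = 15.3075
  (35 − 43.797)²/43.797 = 1.7670
  (62 − 42.871)²/42.871 = 8.5353
  (84 − 70.630)²/70.630 = 2.5309
  (19 − 42.000)²/42.000 = 12.5952
  (75 − 50.118)²/50.118 = 12.3531
  (65 − 49.059)²/49.059 = 5.1798
  (63 − 80.824)²/80.824 = 3.9307
χ² = 54.1274 + 5.3812 + 26.1293 + 0.2557 + 15.3075 + 1.7670 + 8.5353 + 2.5309 + 12.5952 + 12.3531 + 5.1798 + 3.9307 = 148.09

148.09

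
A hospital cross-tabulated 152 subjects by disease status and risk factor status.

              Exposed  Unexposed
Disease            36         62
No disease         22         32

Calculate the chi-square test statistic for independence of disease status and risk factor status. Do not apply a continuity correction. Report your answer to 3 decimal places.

0.237

Row totals: 98, 54. Column totals: 58, 94. Grand total N = 152.
Expected counts (row total × column total / N):
  Disease, Exposed: 98×58/152 = 37.3947
  Disease, Unexposed: 98×94/152 = 60.6053
  No disease, Exposed: 54×58/152 = 20.6053
  No disease, Unexposed: 54×94/152 = 33.3947
Contributions (O − E)²/E:
  (36 − 37.3947)²/37.3947 = 0.0520
  (62 − 60.6053)²/60.6053 = 0.0321
  (22 − 20.6053)²/20.6053 = 0.0944
  (32 − 33.3947)²/33.3947 = 0.0582
χ² = 0.0520 + 0.0321 + 0.0944 + 0.0582 = 0.237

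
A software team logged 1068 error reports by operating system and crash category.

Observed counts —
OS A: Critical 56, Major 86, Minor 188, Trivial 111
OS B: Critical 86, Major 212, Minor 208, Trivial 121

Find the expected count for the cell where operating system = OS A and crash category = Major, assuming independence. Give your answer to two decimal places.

Row total (OS A) = 441; column total (Major) = 298; grand total N = 1068.
Expected count = (row total × column total) / N = 441 × 298 / 1068 = 123.05.

123.05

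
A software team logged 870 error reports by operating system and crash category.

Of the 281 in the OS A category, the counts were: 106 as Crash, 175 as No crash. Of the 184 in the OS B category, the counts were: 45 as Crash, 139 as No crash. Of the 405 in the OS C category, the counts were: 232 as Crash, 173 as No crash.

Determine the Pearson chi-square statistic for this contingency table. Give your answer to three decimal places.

Row totals: 281, 184, 405. Column totals: 383, 487. Grand total N = 870.
Expected counts (row total × column total / N):
  OS A, Crash: 281×383/870 = 123.7046
  OS A, No crash: 281×487/870 = 157.2954
  OS B, Crash: 184×383/870 = 81.0023
  OS B, No crash: 184×487/870 = 102.9977
  OS C, Crash: 405×383/870 = 178.2931
  OS C, No crash: 405×487/870 = 226.7069
Contributions (O − E)²/E:
  (106 − 123.7046)²/123.7046 = 2.5339
  (175 − 157.2954)²/157.2954 = 1.9928
  (45 − 81.0023)²/81.0023 = 16.0016
  (139 − 102.9977)²/102.9977 = 12.5844
  (232 − 178.2931)²/178.2931 = 16.1780
  (173 − 226.7069)²/226.7069 = 12.7232
χ² = 2.5339 + 1.9928 + 16.0016 + 12.5844 + 16.1780 + 12.7232 = 62.014

62.014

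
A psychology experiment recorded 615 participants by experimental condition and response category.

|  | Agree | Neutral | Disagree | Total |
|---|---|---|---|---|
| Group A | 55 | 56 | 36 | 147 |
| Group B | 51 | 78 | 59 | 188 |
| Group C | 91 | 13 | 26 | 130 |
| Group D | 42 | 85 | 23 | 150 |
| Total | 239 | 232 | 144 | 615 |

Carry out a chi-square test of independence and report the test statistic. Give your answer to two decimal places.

95.20

Grand total N = 615.
Expected counts (row total × column total / N):
  Group A, Agree: 147×239/615 = 57.1268
  Group A, Neutral: 147×232/615 = 55.4537
  Group A, Disagree: 147×144/615 = 34.4195
  Group B, Agree: 188×239/615 = 73.0602
  Group B, Neutral: 188×232/615 = 70.9203
  Group B, Disagree: 188×144/615 = 44.0195
  Group C, Agree: 130×239/615 = 50.5203
  Group C, Neutral: 130×232/615 = 49.0407
  Group C, Disagree: 130×144/615 = 30.4390
  Group D, Agree: 150×239/615 = 58.2927
  Group D, Neutral: 150×232/615 = 56.5854
  Group D, Disagree: 150×144/615 = 35.1220
Contributions (O − E)²/E:
  (55 − 57.1268)²/57.1268 = 0.0792
  (56 − 55.4537)²/55.4537 = 0.0054
  (36 − 34.4195)²/34.4195 = 0.0726
  (51 − 73.0602)²/73.0602 = 6.6610
  (78 − 70.9203)²/70.9203 = 0.7067
  (59 − 44.0195)²/44.0195 = 5.0981
  (91 − 50.5203)²/50.5203 = 32.4346
  (13 − 49.0407)²/49.0407 = 26.4868
  (26 − 30.4390)²/30.4390 = 0.6474
  (42 − 58.2927)²/58.2927 = 4.5538
  (85 − 56.5854)²/56.5854 = 14.2685
  (23 − 35.1220)²/35.1220 = 4.1838
χ² = 0.0792 + 0.0054 + 0.0726 + 6.6610 + 0.7067 + 5.0981 + 32.4346 + 26.4868 + 0.6474 + 4.5538 + 14.2685 + 4.1838 = 95.20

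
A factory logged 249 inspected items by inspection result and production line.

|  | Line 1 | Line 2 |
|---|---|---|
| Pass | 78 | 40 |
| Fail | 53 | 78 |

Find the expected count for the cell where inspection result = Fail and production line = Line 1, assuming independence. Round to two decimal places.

Row total (Fail) = 131; column total (Line 1) = 131; grand total N = 249.
Expected count = (row total × column total) / N = 131 × 131 / 249 = 68.92.

68.92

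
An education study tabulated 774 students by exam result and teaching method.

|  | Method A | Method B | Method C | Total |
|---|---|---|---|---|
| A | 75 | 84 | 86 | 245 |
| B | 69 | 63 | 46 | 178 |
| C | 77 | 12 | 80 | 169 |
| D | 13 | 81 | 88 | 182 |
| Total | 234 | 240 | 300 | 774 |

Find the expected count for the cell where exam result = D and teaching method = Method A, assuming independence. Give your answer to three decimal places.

55.023

Row total (D) = 182; column total (Method A) = 234; grand total N = 774.
Expected count = (row total × column total) / N = 182 × 234 / 774 = 55.023.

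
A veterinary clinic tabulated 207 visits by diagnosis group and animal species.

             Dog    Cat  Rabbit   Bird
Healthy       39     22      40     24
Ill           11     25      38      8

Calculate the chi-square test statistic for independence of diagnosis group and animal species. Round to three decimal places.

Row totals: 125, 82. Column totals: 50, 47, 78, 32. Grand total N = 207.
Expected counts (row total × column total / N):
  Healthy, Dog: 125×50/207 = 30.1932
  Healthy, Cat: 125×47/207 = 28.3816
  Healthy, Rabbit: 125×78/207 = 47.1014
  Healthy, Bird: 125×32/207 = 19.3237
  Ill, Dog: 82×50/207 = 19.8068
  Ill, Cat: 82×47/207 = 18.6184
  Ill, Rabbit: 82×78/207 = 30.8986
  Ill, Bird: 82×32/207 = 12.6763
Contributions (O − E)²/E:
  (39 − 30.1932)²/30.1932 = 2.5688
  (22 − 28.3816)²/28.3816 = 1.4349
  (40 − 47.1014)²/47.1014 = 1.0707
  (24 − 19.3237)²/19.3237 = 1.1317
  (11 − 19.8068)²/19.8068 = 3.9158
  (25 − 18.6184)²/18.6184 = 2.1873
  (38 − 30.8986)²/30.8986 = 1.6321
  (8 − 12.6763)²/12.6763 = 1.7251
χ² = 2.5688 + 1.4349 + 1.0707 + 1.1317 + 3.9158 + 2.1873 + 1.6321 + 1.7251 = 15.666

15.666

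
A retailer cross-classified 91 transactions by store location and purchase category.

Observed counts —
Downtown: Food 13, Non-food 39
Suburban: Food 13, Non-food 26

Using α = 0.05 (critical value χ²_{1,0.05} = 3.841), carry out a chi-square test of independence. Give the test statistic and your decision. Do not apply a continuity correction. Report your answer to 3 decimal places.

0.758; fail to reject H₀

Row totals: 52, 39. Column totals: 26, 65. Grand total N = 91.
Expected counts (row total × column total / N):
  Downtown, Food: 52×26/91 = 14.8571
  Downtown, Non-food: 52×65/91 = 37.1429
  Suburban, Food: 39×26/91 = 11.1429
  Suburban, Non-food: 39×65/91 = 27.8571
Contributions (O − E)²/E:
  (13 − 14.8571)²/14.8571 = 0.2321
  (39 − 37.1429)²/37.1429 = 0.0929
  (13 − 11.1429)²/11.1429 = 0.3095
  (26 − 27.8571)²/27.8571 = 0.1238
χ² = 0.2321 + 0.0929 + 0.3095 + 0.1238 = 0.758
df = (2−1)(2−1) = 1. Since 0.758 < 3.841, fail to reject the null hypothesis of independence at α = 0.05.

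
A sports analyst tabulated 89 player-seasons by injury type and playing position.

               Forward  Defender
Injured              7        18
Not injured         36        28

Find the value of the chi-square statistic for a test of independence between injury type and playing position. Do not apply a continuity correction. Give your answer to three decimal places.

5.745

Row totals: 25, 64. Column totals: 43, 46. Grand total N = 89.
Expected counts (row total × column total / N):
  Injured, Forward: 25×43/89 = 12.07865
  Injured, Defender: 25×46/89 = 12.92135
  Not injured, Forward: 64×43/89 = 30.92135
  Not injured, Defender: 64×46/89 = 33.07865
Contributions (O − E)²/E:
  (7 − 12.07865)²/12.07865 = 2.1354
  (18 − 12.92135)²/12.92135 = 1.9961
  (36 − 30.92135)²/30.92135 = 0.8341
  (28 − 33.07865)²/33.07865 = 0.7797
χ² = 2.1354 + 1.9961 + 0.8341 + 0.7797 = 5.745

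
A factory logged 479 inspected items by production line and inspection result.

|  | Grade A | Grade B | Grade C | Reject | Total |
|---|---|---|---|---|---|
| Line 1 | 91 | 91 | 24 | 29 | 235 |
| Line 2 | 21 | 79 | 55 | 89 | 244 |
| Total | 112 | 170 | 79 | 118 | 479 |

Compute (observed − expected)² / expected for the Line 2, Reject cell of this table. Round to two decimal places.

Row total (Line 2) = 244; column total (Reject) = 118; N = 479.
Expected count E = 244 × 118 / 479 = 60.109.
Contribution = (O − E)²/E = (89 − 60.109)² / 60.109 = 13.89.

13.89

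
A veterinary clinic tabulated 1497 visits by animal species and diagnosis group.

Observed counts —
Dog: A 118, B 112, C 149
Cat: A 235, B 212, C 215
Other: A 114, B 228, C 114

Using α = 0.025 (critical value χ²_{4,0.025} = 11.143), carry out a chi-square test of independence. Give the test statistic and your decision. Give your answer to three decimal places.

Row totals: 379, 662, 456. Column totals: 467, 552, 478. Grand total N = 1497.
Expected counts (row total × column total / N):
  Dog, A: 379×467/1497 = 118.2318
  Dog, B: 379×552/1497 = 139.7515
  Dog, C: 379×478/1497 = 121.0167
  Cat, A: 662×467/1497 = 206.5157
  Cat, B: 662×552/1497 = 244.1042
  Cat, C: 662×478/1497 = 211.3801
  Other, A: 456×467/1497 = 142.2525
  Other, B: 456×552/1497 = 168.1443
  Other, C: 456×478/1497 = 145.6032
Contributions (O − E)²/E:
  (118 − 118.2318)²/118.2318 = 0.0005
  (112 − 139.7515)²/139.7515 = 5.5108
  (149 − 121.0167)²/121.0167 = 6.4707
  (235 − 206.5157)²/206.5157 = 3.9288
  (212 − 244.1042)²/244.1042 = 4.2223
  (215 − 211.3801)²/211.3801 = 0.0620
  (114 − 142.2525)²/142.2525 = 5.6112
  (228 − 168.1443)²/168.1443 = 21.3073
  (114 − 145.6032)²/145.6032 = 6.8595
χ² = 0.0005 + 5.5108 + 6.4707 + 3.9288 + 4.2223 + 0.0620 + 5.6112 + 21.3073 + 6.8595 = 53.973
df = (3−1)(3−1) = 4. Since 53.973 > 11.143, reject the null hypothesis of independence at α = 0.025.

53.973; reject H₀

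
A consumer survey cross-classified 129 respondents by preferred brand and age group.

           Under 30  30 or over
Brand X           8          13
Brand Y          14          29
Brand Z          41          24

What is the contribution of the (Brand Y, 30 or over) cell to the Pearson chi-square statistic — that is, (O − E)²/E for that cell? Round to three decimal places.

Row total (Brand Y) = 43; column total (30 or over) = 66; N = 129.
Expected count E = 43 × 66 / 129 = 22.0000.
Contribution = (O − E)²/E = (29 − 22.0000)² / 22.0000 = 2.227.

2.227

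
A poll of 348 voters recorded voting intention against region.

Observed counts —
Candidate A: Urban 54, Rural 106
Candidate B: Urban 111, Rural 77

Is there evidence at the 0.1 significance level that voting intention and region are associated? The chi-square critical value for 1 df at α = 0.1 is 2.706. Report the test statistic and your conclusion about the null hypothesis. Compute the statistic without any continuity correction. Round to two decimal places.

22.18; reject H₀

Row totals: 160, 188. Column totals: 165, 183. Grand total N = 348.
Expected counts (row total × column total / N):
  Candidate A, Urban: 160×165/348 = 75.862
  Candidate A, Rural: 160×183/348 = 84.138
  Candidate B, Urban: 188×165/348 = 89.138
  Candidate B, Rural: 188×183/348 = 98.862
Contributions (O − E)²/E:
  (54 − 75.862)²/75.862 = 6.3002
  (106 − 84.138)²/84.138 = 5.6805
  (111 − 89.138)²/89.138 = 5.3619
  (77 − 98.862)²/98.862 = 4.8345
χ² = 6.3002 + 5.6805 + 5.3619 + 4.8345 = 22.18
df = (2−1)(2−1) = 1. Since 22.18 > 2.706, reject the null hypothesis of independence at α = 0.1.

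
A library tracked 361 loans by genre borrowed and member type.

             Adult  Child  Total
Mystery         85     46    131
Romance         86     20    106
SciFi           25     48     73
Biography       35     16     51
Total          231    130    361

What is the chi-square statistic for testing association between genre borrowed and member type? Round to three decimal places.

42.065

Grand total N = 361.
Expected counts (row total × column total / N):
  Mystery, Adult: 131×231/361 = 83.8255
  Mystery, Child: 131×130/361 = 47.1745
  Romance, Adult: 106×231/361 = 67.8283
  Romance, Child: 106×130/361 = 38.1717
  SciFi, Adult: 73×231/361 = 46.7119
  SciFi, Child: 73×130/361 = 26.2881
  Biography, Adult: 51×231/361 = 32.6343
  Biography, Child: 51×130/361 = 18.3657
Contributions (O − E)²/E:
  (85 − 83.8255)²/83.8255 = 0.0165
  (46 − 47.1745)²/47.1745 = 0.0292
  (86 − 67.8283)²/67.8283 = 4.8683
  (20 − 38.1717)²/38.1717 = 8.6507
  (25 − 46.7119)²/46.7119 = 10.0918
  (48 − 26.2881)²/26.2881 = 17.9323
  (35 − 32.6343)²/32.6343 = 0.1715
  (16 − 18.3657)²/18.3657 = 0.3047
χ² = 0.0165 + 0.0292 + 4.8683 + 8.6507 + 10.0918 + 17.9323 + 0.1715 + 0.3047 = 42.065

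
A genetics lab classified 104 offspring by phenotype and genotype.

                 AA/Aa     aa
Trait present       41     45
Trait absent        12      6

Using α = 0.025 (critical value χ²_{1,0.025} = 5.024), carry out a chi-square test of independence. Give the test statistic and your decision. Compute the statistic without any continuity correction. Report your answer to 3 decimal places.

2.148; fail to reject H₀

Row totals: 86, 18. Column totals: 53, 51. Grand total N = 104.
Expected counts (row total × column total / N):
  Trait present, AA/Aa: 86×53/104 = 43.8269
  Trait present, aa: 86×51/104 = 42.1731
  Trait absent, AA/Aa: 18×53/104 = 9.1731
  Trait absent, aa: 18×51/104 = 8.8269
Contributions (O − E)²/E:
  (41 − 43.8269)²/43.8269 = 0.1823
  (45 − 42.1731)²/42.1731 = 0.1895
  (12 − 9.1731)²/9.1731 = 0.8712
  (6 − 8.8269)²/8.8269 = 0.9053
χ² = 0.1823 + 0.1895 + 0.8712 + 0.9053 = 2.148
df = (2−1)(2−1) = 1. Since 2.148 < 5.024, fail to reject the null hypothesis of independence at α = 0.025.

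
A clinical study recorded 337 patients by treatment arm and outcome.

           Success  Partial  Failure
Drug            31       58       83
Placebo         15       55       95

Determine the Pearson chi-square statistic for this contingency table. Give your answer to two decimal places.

6.31

Row totals: 172, 165. Column totals: 46, 113, 178. Grand total N = 337.
Expected counts (row total × column total / N):
  Drug, Success: 172×46/337 = 23.478
  Drug, Partial: 172×113/337 = 57.674
  Drug, Failure: 172×178/337 = 90.849
  Placebo, Success: 165×46/337 = 22.522
  Placebo, Partial: 165×113/337 = 55.326
  Placebo, Failure: 165×178/337 = 87.151
Contributions (O − E)²/E:
  (31 − 23.478)²/23.478 = 2.4099
  (58 − 57.674)²/57.674 = 0.0018
  (83 − 90.849)²/90.849 = 0.6781
  (15 − 22.522)²/22.522 = 2.5122
  (55 − 55.326)²/55.326 = 0.0019
  (95 − 87.151)²/87.151 = 0.7069
χ² = 2.4099 + 0.0018 + 0.6781 + 2.5122 + 0.0019 + 0.7069 = 6.31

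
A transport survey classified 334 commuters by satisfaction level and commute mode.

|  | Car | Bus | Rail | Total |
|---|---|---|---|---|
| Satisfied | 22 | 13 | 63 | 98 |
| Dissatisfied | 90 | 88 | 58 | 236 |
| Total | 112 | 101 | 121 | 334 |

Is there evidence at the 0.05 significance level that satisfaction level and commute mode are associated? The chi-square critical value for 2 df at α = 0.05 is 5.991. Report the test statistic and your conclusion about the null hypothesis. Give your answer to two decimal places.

48.44; reject H₀

Grand total N = 334.
Expected counts (row total × column total / N):
  Satisfied, Car: 98×112/334 = 32.862
  Satisfied, Bus: 98×101/334 = 29.635
  Satisfied, Rail: 98×121/334 = 35.503
  Dissatisfied, Car: 236×112/334 = 79.138
  Dissatisfied, Bus: 236×101/334 = 71.365
  Dissatisfied, Rail: 236×121/334 = 85.497
Contributions (O − E)²/E:
  (22 − 32.862)²/32.862 = 3.5903
  (13 − 29.635)²/29.635 = 9.3377
  (63 − 35.503)²/35.503 = 21.2964
  (90 − 79.138)²/79.138 = 1.4909
  (88 − 71.365)²/71.365 = 3.8776
  (58 − 85.497)²/85.497 = 8.8434
χ² = 3.5903 + 9.3377 + 21.2964 + 1.4909 + 3.8776 + 8.8434 = 48.44
df = (2−1)(3−1) = 2. Since 48.44 > 5.991, reject the null hypothesis of independence at α = 0.05.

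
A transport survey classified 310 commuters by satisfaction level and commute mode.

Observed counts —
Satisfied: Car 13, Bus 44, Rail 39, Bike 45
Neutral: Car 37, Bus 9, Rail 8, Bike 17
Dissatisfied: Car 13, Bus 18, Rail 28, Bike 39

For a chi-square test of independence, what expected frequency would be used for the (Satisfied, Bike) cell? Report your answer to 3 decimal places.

45.939

Row total (Satisfied) = 141; column total (Bike) = 101; grand total N = 310.
Expected count = (row total × column total) / N = 141 × 101 / 310 = 45.939.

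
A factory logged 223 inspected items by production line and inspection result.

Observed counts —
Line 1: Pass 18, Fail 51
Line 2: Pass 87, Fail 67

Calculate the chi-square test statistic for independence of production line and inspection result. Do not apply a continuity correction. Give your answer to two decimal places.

Row totals: 69, 154. Column totals: 105, 118. Grand total N = 223.
Expected counts (row total × column total / N):
  Line 1, Pass: 69×105/223 = 32.489
  Line 1, Fail: 69×118/223 = 36.511
  Line 2, Pass: 154×105/223 = 72.511
  Line 2, Fail: 154×118/223 = 81.489
Contributions (O − E)²/E:
  (18 − 32.489)²/32.489 = 6.4616
  (51 − 36.511)²/36.511 = 5.7498
  (87 − 72.511)²/72.511 = 2.8952
  (67 − 81.489)²/81.489 = 2.5762
χ² = 6.4616 + 5.7498 + 2.8952 + 2.5762 = 17.68

17.68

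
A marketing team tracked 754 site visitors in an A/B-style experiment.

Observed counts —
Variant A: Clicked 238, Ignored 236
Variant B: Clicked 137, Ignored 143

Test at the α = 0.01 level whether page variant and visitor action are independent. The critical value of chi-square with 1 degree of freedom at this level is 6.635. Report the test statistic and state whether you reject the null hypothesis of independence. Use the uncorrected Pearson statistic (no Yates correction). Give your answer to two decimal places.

0.12; fail to reject H₀

Row totals: 474, 280. Column totals: 375, 379. Grand total N = 754.
Expected counts (row total × column total / N):
  Variant A, Clicked: 474×375/754 = 235.743
  Variant A, Ignored: 474×379/754 = 238.257
  Variant B, Clicked: 280×375/754 = 139.257
  Variant B, Ignored: 280×379/754 = 140.743
Contributions (O − E)²/E:
  (238 − 235.743)²/235.743 = 0.0216
  (236 − 238.257)²/238.257 = 0.0214
  (137 − 139.257)²/139.257 = 0.0366
  (143 − 140.743)²/140.743 = 0.0362
χ² = 0.0216 + 0.0214 + 0.0366 + 0.0362 = 0.12
df = (2−1)(2−1) = 1. Since 0.12 < 6.635, fail to reject the null hypothesis of independence at α = 0.01.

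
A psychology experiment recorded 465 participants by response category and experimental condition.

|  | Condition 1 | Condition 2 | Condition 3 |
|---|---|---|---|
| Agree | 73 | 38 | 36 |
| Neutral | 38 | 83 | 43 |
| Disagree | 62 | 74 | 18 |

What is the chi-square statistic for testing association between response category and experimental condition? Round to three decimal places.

Row totals: 147, 164, 154. Column totals: 173, 195, 97. Grand total N = 465.
Expected counts (row total × column total / N):
  Agree, Condition 1: 147×173/465 = 54.69032
  Agree, Condition 2: 147×195/465 = 61.64516
  Agree, Condition 3: 147×97/465 = 30.66452
  Neutral, Condition 1: 164×173/465 = 61.01505
  Neutral, Condition 2: 164×195/465 = 68.77419
  Neutral, Condition 3: 164×97/465 = 34.21075
  Disagree, Condition 1: 154×173/465 = 57.29462
  Disagree, Condition 2: 154×195/465 = 64.58065
  Disagree, Condition 3: 154×97/465 = 32.12473
Contributions (O − E)²/E:
  (73 − 54.69032)²/54.69032 = 6.1299
  (38 − 61.64516)²/61.64516 = 9.0695
  (36 − 30.66452)²/30.66452 = 0.9283
  (38 − 61.01505)²/61.01505 = 8.6813
  (83 − 68.77419)²/68.77419 = 2.9426
  (43 − 34.21075)²/34.21075 = 2.2581
  (62 − 57.29462)²/57.29462 = 0.3864
  (74 − 64.58065)²/64.58065 = 1.3739
  (18 − 32.12473)²/32.12473 = 6.2104
χ² = 6.1299 + 9.0695 + 0.9283 + 8.6813 + 2.9426 + 2.2581 + 0.3864 + 1.3739 + 6.2104 = 37.980

37.980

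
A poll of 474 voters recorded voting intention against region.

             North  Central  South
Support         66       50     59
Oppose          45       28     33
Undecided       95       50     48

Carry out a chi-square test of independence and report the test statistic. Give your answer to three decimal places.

Row totals: 175, 106, 193. Column totals: 206, 128, 140. Grand total N = 474.
Expected counts (row total × column total / N):
  Support, North: 175×206/474 = 76.0549
  Support, Central: 175×128/474 = 47.2574
  Support, South: 175×140/474 = 51.6878
  Oppose, North: 106×206/474 = 46.0675
  Oppose, Central: 106×128/474 = 28.6245
  Oppose, South: 106×140/474 = 31.3080
  Undecided, North: 193×206/474 = 83.8776
  Undecided, Central: 193×128/474 = 52.1181
  Undecided, South: 193×140/474 = 57.0042
Contributions (O − E)²/E:
  (66 − 76.0549)²/76.0549 = 1.3293
  (50 − 47.2574)²/47.2574 = 0.1592
  (59 − 51.6878)²/51.6878 = 1.0344
  (45 − 46.0675)²/46.0675 = 0.0247
  (28 − 28.6245)²/28.6245 = 0.0136
  (33 − 31.3080)²/31.3080 = 0.0914
  (95 − 83.8776)²/83.8776 = 1.4749
  (50 − 52.1181)²/52.1181 = 0.0861
  (48 − 57.0042)²/57.0042 = 1.4223
χ² = 1.3293 + 0.1592 + 1.0344 + 0.0247 + 0.0136 + 0.0914 + 1.4749 + 0.0861 + 1.4223 = 5.636

5.636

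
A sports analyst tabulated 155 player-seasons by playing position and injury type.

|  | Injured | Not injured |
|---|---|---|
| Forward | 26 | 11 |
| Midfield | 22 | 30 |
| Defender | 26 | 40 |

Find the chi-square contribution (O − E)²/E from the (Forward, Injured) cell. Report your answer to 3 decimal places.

3.933

Row total (Forward) = 37; column total (Injured) = 74; N = 155.
Expected count E = 37 × 74 / 155 = 17.6645.
Contribution = (O − E)²/E = (26 − 17.6645)² / 17.6645 = 3.933.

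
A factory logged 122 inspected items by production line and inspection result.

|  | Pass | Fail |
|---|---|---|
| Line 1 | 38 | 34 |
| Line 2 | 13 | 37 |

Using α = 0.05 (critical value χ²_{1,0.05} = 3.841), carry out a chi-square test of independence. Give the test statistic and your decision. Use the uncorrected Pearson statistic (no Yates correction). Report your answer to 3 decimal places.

Row totals: 72, 50. Column totals: 51, 71. Grand total N = 122.
Expected counts (row total × column total / N):
  Line 1, Pass: 72×51/122 = 30.0984
  Line 1, Fail: 72×71/122 = 41.9016
  Line 2, Pass: 50×51/122 = 20.9016
  Line 2, Fail: 50×71/122 = 29.0984
Contributions (O − E)²/E:
  (38 − 30.0984)²/30.0984 = 2.0744
  (34 − 41.9016)²/41.9016 = 1.4900
  (13 − 20.9016)²/20.9016 = 2.9871
  (37 − 29.0984)²/29.0984 = 2.1457
χ² = 2.0744 + 1.4900 + 2.9871 + 2.1457 = 8.697
df = (2−1)(2−1) = 1. Since 8.697 > 3.841, reject the null hypothesis of independence at α = 0.05.

8.697; reject H₀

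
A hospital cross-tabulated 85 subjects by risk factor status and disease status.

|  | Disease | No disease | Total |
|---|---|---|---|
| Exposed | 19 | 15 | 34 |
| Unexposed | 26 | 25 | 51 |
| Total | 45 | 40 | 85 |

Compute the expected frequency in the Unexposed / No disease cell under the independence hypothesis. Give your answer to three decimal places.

Row total (Unexposed) = 51; column total (No disease) = 40; grand total N = 85.
Expected count = (row total × column total) / N = 51 × 40 / 85 = 24.000.

24.000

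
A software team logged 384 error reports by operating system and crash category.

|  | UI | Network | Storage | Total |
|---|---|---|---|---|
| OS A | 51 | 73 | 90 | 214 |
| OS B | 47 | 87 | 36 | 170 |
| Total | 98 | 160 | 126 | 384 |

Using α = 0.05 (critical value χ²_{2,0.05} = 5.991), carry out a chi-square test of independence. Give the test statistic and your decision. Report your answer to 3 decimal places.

Grand total N = 384.
Expected counts (row total × column total / N):
  OS A, UI: 214×98/384 = 54.6146
  OS A, Network: 214×160/384 = 89.1667
  OS A, Storage: 214×126/384 = 70.2188
  OS B, UI: 170×98/384 = 43.3854
  OS B, Network: 170×160/384 = 70.8333
  OS B, Storage: 170×126/384 = 55.7812
Contributions (O − E)²/E:
  (51 − 54.6146)²/54.6146 = 0.2392
  (73 − 89.1667)²/89.1667 = 2.9312
  (90 − 70.2188)²/70.2188 = 5.5725
  (47 − 43.3854)²/43.3854 = 0.3011
  (87 − 70.8333)²/70.8333 = 3.6898
  (36 − 55.7812)²/55.7812 = 7.0148
χ² = 0.2392 + 2.9312 + 5.5725 + 0.3011 + 3.6898 + 7.0148 = 19.749
df = (2−1)(3−1) = 2. Since 19.749 > 5.991, reject the null hypothesis of independence at α = 0.05.

19.749; reject H₀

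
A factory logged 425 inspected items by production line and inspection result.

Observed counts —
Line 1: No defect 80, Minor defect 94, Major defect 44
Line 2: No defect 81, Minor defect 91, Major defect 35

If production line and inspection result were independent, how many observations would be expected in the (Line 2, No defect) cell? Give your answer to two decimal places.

78.42

Row total (Line 2) = 207; column total (No defect) = 161; grand total N = 425.
Expected count = (row total × column total) / N = 207 × 161 / 425 = 78.42.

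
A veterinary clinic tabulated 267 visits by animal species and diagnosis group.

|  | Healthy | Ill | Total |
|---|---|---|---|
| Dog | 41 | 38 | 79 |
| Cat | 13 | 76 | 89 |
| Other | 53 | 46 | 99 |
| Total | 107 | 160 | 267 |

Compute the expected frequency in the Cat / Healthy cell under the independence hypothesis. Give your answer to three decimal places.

35.667

Row total (Cat) = 89; column total (Healthy) = 107; grand total N = 267.
Expected count = (row total × column total) / N = 89 × 107 / 267 = 35.667.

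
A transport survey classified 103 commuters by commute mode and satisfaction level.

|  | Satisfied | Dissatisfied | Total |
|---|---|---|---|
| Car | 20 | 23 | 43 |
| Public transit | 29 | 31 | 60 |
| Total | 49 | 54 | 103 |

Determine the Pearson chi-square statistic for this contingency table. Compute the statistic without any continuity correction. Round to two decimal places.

Grand total N = 103.
Expected counts (row total × column total / N):
  Car, Satisfied: 43×49/103 = 20.456
  Car, Dissatisfied: 43×54/103 = 22.544
  Public transit, Satisfied: 60×49/103 = 28.544
  Public transit, Dissatisfied: 60×54/103 = 31.456
Contributions (O − E)²/E:
  (20 − 20.456)²/20.456 = 0.0102
  (23 − 22.544)²/22.544 = 0.0092
  (29 − 28.544)²/28.544 = 0.0073
  (31 − 31.456)²/31.456 = 0.0066
χ² = 0.0102 + 0.0092 + 0.0073 + 0.0066 = 0.03

0.03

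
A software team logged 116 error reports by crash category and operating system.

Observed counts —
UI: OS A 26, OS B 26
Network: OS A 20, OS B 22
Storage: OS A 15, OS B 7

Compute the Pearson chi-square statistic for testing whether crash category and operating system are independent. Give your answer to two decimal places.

2.70

Row totals: 52, 42, 22. Column totals: 61, 55. Grand total N = 116.
Expected counts (row total × column total / N):
  UI, OS A: 52×61/116 = 27.345
  UI, OS B: 52×55/116 = 24.655
  Network, OS A: 42×61/116 = 22.086
  Network, OS B: 42×55/116 = 19.914
  Storage, OS A: 22×61/116 = 11.569
  Storage, OS B: 22×55/116 = 10.431
Contributions (O − E)²/E:
  (26 − 27.345)²/27.345 = 0.0662
  (26 − 24.655)²/24.655 = 0.0734
  (20 − 22.086)²/22.086 = 0.1970
  (22 − 19.914)²/19.914 = 0.2185
  (15 − 11.569)²/11.569 = 1.0175
  (7 − 10.431)²/10.431 = 1.1285
χ² = 0.0662 + 0.0734 + 0.1970 + 0.2185 + 1.0175 + 1.1285 = 2.70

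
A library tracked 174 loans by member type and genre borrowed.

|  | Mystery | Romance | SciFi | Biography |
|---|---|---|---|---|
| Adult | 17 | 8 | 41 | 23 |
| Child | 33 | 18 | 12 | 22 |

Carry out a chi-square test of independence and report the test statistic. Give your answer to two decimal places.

24.78

Row totals: 89, 85. Column totals: 50, 26, 53, 45. Grand total N = 174.
Expected counts (row total × column total / N):
  Adult, Mystery: 89×50/174 = 25.5747
  Adult, Romance: 89×26/174 = 13.2989
  Adult, SciFi: 89×53/174 = 27.1092
  Adult, Biography: 89×45/174 = 23.0172
  Child, Mystery: 85×50/174 = 24.4253
  Child, Romance: 85×26/174 = 12.7011
  Child, SciFi: 85×53/174 = 25.8908
  Child, Biography: 85×45/174 = 21.9828
Contributions (O − E)²/E:
  (17 − 25.5747)²/25.5747 = 2.8749
  (8 − 13.2989)²/13.2989 = 2.1113
  (41 − 27.1092)²/27.1092 = 7.1177
  (23 − 23.0172)²/23.0172 = 0.0000
  (33 − 24.4253)²/24.4253 = 3.0102
  (18 − 12.7011)²/12.7011 = 2.2107
  (12 − 25.8908)²/25.8908 = 7.4526
  (22 − 21.9828)²/21.9828 = 0.0000
χ² = 2.8749 + 2.1113 + 7.1177 + 0.0000 + 3.0102 + 2.2107 + 7.4526 + 0.0000 = 24.78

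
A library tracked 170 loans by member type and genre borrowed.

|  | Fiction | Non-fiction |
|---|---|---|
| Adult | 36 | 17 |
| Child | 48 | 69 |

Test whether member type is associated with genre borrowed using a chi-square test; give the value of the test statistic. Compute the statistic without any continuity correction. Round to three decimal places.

10.558

Row totals: 53, 117. Column totals: 84, 86. Grand total N = 170.
Expected counts (row total × column total / N):
  Adult, Fiction: 53×84/170 = 26.18824
  Adult, Non-fiction: 53×86/170 = 26.81176
  Child, Fiction: 117×84/170 = 57.81176
  Child, Non-fiction: 117×86/170 = 59.18824
Contributions (O − E)²/E:
  (36 − 26.18824)²/26.18824 = 3.6761
  (17 − 26.81176)²/26.81176 = 3.5906
  (48 − 57.81176)²/57.81176 = 1.6652
  (69 − 59.18824)²/59.18824 = 1.6265
χ² = 3.6761 + 3.5906 + 1.6652 + 1.6265 = 10.558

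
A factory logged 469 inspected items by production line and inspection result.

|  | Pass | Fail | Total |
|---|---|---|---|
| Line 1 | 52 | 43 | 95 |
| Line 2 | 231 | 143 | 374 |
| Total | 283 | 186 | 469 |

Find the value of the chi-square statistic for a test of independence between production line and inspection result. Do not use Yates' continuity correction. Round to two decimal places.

Grand total N = 469.
Expected counts (row total × column total / N):
  Line 1, Pass: 95×283/469 = 57.324
  Line 1, Fail: 95×186/469 = 37.676
  Line 2, Pass: 374×283/469 = 225.676
  Line 2, Fail: 374×186/469 = 148.324
Contributions (O − E)²/E:
  (52 − 57.324)²/57.324 = 0.4945
  (43 − 37.676)²/37.676 = 0.7523
  (231 − 225.676)²/225.676 = 0.1256
  (143 − 148.324)²/148.324 = 0.1911
χ² = 0.4945 + 0.7523 + 0.1256 + 0.1911 = 1.56

1.56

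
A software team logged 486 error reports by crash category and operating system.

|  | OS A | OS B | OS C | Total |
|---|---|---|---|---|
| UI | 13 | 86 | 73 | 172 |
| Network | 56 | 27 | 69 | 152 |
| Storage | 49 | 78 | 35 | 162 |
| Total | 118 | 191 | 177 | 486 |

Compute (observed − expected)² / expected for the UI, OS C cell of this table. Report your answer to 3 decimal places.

1.713

Row total (UI) = 172; column total (OS C) = 177; N = 486.
Expected count E = 172 × 177 / 486 = 62.64198.
Contribution = (O − E)²/E = (73 − 62.64198)² / 62.64198 = 1.713.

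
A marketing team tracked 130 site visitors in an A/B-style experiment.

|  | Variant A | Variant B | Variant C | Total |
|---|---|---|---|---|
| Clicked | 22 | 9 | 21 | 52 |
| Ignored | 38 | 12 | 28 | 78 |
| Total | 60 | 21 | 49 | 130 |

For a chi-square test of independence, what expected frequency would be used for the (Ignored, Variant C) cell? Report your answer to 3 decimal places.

Row total (Ignored) = 78; column total (Variant C) = 49; grand total N = 130.
Expected count = (row total × column total) / N = 78 × 49 / 130 = 29.400.

29.400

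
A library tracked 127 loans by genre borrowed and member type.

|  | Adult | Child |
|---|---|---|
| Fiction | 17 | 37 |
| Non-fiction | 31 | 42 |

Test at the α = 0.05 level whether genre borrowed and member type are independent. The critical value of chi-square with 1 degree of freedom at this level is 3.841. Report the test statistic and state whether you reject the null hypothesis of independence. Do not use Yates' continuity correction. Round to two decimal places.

1.59; fail to reject H₀

Row totals: 54, 73. Column totals: 48, 79. Grand total N = 127.
Expected counts (row total × column total / N):
  Fiction, Adult: 54×48/127 = 20.409
  Fiction, Child: 54×79/127 = 33.591
  Non-fiction, Adult: 73×48/127 = 27.591
  Non-fiction, Child: 73×79/127 = 45.409
Contributions (O − E)²/E:
  (17 − 20.409)²/20.409 = 0.5694
  (37 − 33.591)²/33.591 = 0.3460
  (31 − 27.591)²/27.591 = 0.4212
  (42 − 45.409)²/45.409 = 0.2559
χ² = 0.5694 + 0.3460 + 0.4212 + 0.2559 = 1.59
df = (2−1)(2−1) = 1. Since 1.59 < 3.841, fail to reject the null hypothesis of independence at α = 0.05.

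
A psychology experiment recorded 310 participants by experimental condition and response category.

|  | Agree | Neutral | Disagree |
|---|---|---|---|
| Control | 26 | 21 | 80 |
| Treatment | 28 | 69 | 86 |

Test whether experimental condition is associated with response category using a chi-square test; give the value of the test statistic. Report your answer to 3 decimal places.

16.307

Row totals: 127, 183. Column totals: 54, 90, 166. Grand total N = 310.
Expected counts (row total × column total / N):
  Control, Agree: 127×54/310 = 22.1226
  Control, Neutral: 127×90/310 = 36.8710
  Control, Disagree: 127×166/310 = 68.0065
  Treatment, Agree: 183×54/310 = 31.8774
  Treatment, Neutral: 183×90/310 = 53.1290
  Treatment, Disagree: 183×166/310 = 97.9935
Contributions (O − E)²/E:
  (26 − 22.1226)²/22.1226 = 0.6796
  (21 − 36.8710)²/36.8710 = 6.8316
  (80 − 68.0065)²/68.0065 = 2.1152
  (28 − 31.8774)²/31.8774 = 0.4716
  (69 − 53.1290)²/53.1290 = 4.7411
  (86 − 97.9935)²/97.9935 = 1.4679
χ² = 0.6796 + 6.8316 + 2.1152 + 0.4716 + 4.7411 + 1.4679 = 16.307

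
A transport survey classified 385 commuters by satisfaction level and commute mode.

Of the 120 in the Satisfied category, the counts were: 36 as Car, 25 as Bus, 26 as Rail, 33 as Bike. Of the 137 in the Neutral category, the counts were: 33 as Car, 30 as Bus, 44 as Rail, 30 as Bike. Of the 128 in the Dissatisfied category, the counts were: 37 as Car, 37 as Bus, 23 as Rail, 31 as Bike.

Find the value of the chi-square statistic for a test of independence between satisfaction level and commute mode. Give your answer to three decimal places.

9.744

Row totals: 120, 137, 128. Column totals: 106, 92, 93, 94. Grand total N = 385.
Expected counts (row total × column total / N):
  Satisfied, Car: 120×106/385 = 33.0390
  Satisfied, Bus: 120×92/385 = 28.6753
  Satisfied, Rail: 120×93/385 = 28.9870
  Satisfied, Bike: 120×94/385 = 29.2987
  Neutral, Car: 137×106/385 = 37.7195
  Neutral, Bus: 137×92/385 = 32.7377
  Neutral, Rail: 137×93/385 = 33.0935
  Neutral, Bike: 137×94/385 = 33.4494
  Dissatisfied, Car: 128×106/385 = 35.2416
  Dissatisfied, Bus: 128×92/385 = 30.5870
  Dissatisfied, Rail: 128×93/385 = 30.9195
  Dissatisfied, Bike: 128×94/385 = 31.2519
Contributions (O − E)²/E:
  (36 − 33.0390)²/33.0390 = 0.2654
  (25 − 28.6753)²/28.6753 = 0.4711
  (26 − 28.9870)²/28.9870 = 0.3078
  (33 − 29.2987)²/29.2987 = 0.4676
  (33 − 37.7195)²/37.7195 = 0.5905
  (30 − 32.7377)²/32.7377 = 0.2289
  (44 − 33.0935)²/33.0935 = 3.5944
  (30 − 33.4494)²/33.4494 = 0.3557
  (37 − 35.2416)²/35.2416 = 0.0877
  (37 − 30.5870)²/30.5870 = 1.3446
  (23 − 30.9195)²/30.9195 = 2.0284
  (31 − 31.2519)²/31.2519 = 0.0020
χ² = 0.2654 + 0.4711 + 0.3078 + 0.4676 + 0.5905 + 0.2289 + 3.5944 + 0.3557 + 0.0877 + 1.3446 + 2.0284 + 0.0020 = 9.744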